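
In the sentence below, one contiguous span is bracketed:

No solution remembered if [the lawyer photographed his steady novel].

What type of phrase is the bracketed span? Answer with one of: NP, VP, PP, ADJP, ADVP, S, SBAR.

S

The bracketed span "the lawyer photographed his steady novel" is headed by "photographed", making it a clause (S).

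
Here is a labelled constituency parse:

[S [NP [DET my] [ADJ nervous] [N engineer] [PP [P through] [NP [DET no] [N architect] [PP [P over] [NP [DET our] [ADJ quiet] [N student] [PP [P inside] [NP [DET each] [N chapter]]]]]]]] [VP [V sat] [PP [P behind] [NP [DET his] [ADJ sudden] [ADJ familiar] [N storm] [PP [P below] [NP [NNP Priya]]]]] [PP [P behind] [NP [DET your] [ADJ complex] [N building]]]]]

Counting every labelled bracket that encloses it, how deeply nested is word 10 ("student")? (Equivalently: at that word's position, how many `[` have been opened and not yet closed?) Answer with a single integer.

7

The word sits inside N, which is inside NP, inside PP, inside NP, inside PP, inside NP, inside S — 7 brackets in all.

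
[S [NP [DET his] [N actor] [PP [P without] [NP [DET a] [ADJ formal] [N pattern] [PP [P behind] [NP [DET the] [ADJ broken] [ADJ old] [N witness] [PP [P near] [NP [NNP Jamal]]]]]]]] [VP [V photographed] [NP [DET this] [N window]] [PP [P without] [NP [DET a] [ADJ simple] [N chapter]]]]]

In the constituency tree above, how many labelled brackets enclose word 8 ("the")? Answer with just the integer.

7

The word sits inside DET, which is inside NP, inside PP, inside NP, inside PP, inside NP, inside S — 7 brackets in all.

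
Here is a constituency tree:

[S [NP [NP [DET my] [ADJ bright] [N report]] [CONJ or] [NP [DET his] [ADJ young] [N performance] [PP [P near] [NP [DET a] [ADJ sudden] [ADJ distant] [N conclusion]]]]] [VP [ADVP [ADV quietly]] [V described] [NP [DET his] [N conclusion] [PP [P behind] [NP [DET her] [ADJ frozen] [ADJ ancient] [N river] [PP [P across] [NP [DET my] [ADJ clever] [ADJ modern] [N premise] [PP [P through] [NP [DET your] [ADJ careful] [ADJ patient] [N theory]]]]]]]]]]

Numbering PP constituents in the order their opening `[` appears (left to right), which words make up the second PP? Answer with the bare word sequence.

behind her frozen ancient river across my clever modern premise through your careful patient theory

Opening `[PP` markers occur at word positions 8, 17, 22, 27; the second of these opens the constituent [PP behind her frozen ancient river across my clever modern premise through your careful patient theory].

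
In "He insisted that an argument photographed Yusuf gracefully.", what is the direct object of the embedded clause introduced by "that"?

Yusuf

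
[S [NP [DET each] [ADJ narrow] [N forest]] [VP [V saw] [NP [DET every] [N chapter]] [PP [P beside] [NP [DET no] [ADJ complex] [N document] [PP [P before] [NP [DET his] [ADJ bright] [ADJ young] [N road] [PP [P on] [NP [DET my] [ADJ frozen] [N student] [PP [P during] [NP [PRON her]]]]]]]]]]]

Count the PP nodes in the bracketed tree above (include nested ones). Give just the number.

4

Scanning left to right, an opening `[PP` appears at word positions 7, 11, 16, 20 — 4 in total.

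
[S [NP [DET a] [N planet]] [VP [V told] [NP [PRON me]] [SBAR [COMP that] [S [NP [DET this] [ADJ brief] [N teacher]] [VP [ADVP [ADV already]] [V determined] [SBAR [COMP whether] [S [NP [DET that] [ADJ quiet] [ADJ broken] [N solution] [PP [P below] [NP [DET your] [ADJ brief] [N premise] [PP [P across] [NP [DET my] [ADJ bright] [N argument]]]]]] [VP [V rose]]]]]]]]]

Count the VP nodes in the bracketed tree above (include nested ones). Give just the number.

3

Listing each VP by its span: [VP told me that this brief teacher already determined whether that quiet broken solution below your brief premise across my bright argument rose]; [VP already determined whether that quiet broken solution below your brief premise across my bright argument rose]; [VP rose] — that makes 3.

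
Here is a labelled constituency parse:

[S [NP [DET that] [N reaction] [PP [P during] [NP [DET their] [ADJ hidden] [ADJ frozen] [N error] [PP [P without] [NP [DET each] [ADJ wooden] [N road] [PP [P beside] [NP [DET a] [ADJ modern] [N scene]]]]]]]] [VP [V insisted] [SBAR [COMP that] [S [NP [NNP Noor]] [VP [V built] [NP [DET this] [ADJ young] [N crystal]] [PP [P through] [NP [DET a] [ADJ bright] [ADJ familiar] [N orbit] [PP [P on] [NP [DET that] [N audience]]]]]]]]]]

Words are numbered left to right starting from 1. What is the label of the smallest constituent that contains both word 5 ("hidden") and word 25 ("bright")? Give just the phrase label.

Both words fall inside [S that reaction during their hidden frozen error without each wooden road beside a modern scene insisted that Noor built this young crystal through a bright familiar orbit on that audience] (words 1–30), and no smaller constituent contains them both. Label: S.

S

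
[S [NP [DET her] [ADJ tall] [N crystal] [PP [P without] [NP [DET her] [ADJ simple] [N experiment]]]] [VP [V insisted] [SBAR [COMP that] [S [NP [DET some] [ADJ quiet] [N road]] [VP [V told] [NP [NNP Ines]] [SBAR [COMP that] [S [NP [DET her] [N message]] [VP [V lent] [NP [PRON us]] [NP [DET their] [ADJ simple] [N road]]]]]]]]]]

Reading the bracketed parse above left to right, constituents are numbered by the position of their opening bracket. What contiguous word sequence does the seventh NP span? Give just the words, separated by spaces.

The NP opening brackets appear, in order, over: "her tall crystal without her simple experiment"; "her simple experiment"; "some quiet road"; "Ines"; "her message"; "us"; "their simple road". The seventh one spans "their simple road".

their simple road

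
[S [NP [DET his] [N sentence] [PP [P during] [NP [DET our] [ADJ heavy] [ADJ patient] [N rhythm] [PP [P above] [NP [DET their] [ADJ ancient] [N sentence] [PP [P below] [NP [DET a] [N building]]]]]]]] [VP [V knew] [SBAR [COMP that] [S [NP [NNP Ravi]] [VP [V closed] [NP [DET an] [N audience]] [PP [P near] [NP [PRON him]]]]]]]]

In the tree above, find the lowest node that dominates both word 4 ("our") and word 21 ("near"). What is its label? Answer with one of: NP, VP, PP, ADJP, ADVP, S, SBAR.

S

Both words fall inside [S his sentence during our heavy patient rhythm above their ancient sentence below a building knew that Ravi closed an audience near him] (words 1–22), and no smaller constituent contains them both. Label: S.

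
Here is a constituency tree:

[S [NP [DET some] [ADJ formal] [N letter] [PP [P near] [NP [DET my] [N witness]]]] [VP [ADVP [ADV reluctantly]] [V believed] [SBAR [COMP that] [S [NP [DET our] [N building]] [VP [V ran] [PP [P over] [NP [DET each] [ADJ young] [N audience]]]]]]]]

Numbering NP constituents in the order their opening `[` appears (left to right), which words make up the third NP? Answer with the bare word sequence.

In left-to-right order the NP constituents are "some formal letter near my witness"; "my witness"; "our building"; "each young audience". Number 3 is "our building".

our building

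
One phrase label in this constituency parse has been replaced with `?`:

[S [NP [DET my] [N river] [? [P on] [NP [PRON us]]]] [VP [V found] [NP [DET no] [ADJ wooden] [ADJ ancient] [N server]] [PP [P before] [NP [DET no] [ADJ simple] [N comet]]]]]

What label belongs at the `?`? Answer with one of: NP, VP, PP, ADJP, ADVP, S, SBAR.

PP

The `?` node immediately contains: P 'on', NP. That is the internal structure of a prepositional phrase, so the label is PP.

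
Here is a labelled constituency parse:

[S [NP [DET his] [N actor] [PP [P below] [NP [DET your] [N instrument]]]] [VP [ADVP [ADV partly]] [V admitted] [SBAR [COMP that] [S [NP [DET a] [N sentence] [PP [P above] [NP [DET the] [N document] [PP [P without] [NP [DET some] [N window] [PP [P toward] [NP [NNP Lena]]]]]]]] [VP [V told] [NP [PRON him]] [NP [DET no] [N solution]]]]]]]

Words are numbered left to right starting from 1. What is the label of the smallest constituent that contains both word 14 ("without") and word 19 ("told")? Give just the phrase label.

Word 14 lies under S → VP → SBAR → S → NP → PP → NP → PP → P; word 19 lies under S → VP → SBAR → S → VP → V. The lowest shared node is the S.

S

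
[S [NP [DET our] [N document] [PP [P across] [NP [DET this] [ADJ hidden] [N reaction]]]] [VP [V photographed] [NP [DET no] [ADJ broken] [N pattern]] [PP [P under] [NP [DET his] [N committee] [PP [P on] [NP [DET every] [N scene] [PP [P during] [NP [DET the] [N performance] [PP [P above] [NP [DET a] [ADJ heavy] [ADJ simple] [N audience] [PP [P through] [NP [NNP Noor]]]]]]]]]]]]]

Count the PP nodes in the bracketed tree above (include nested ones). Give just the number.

6

The PP constituents are: [PP across this hidden reaction]; [PP under his committee on every scene during the performance above a heavy simple audience through Noor]; [PP on every scene during the performance above a heavy simple audience through Noor]; [PP during the performance above a heavy simple audience through Noor]; [PP above a heavy simple audience through Noor]; [PP through Noor]. Total: 6.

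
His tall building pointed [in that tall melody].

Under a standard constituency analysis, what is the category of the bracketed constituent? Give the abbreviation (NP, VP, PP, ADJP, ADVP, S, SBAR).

PP

The bracketed span "in that tall melody" is headed by "in", making it a prepositional phrase (PP).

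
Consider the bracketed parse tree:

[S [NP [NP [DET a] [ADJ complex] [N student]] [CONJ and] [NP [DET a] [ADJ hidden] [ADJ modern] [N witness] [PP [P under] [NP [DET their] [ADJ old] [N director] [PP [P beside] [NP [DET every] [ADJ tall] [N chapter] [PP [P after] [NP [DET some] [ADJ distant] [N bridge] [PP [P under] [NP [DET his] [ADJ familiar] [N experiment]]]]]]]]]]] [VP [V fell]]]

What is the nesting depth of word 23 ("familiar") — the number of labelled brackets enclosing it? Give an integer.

12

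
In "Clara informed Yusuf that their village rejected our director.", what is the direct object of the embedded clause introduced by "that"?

The verb of the embedded clause introduced by "that" is "rejected"; its direct object is the NP "our director".

our director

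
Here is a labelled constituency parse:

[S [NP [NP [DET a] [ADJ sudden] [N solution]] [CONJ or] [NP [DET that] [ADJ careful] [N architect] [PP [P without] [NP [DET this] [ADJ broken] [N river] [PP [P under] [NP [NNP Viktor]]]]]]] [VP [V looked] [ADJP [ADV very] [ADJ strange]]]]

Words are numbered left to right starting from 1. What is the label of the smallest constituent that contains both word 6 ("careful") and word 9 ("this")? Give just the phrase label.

NP

Word 6 lies under S → NP → NP → ADJ; word 9 lies under S → NP → NP → PP → NP → DET. The lowest shared node is the NP.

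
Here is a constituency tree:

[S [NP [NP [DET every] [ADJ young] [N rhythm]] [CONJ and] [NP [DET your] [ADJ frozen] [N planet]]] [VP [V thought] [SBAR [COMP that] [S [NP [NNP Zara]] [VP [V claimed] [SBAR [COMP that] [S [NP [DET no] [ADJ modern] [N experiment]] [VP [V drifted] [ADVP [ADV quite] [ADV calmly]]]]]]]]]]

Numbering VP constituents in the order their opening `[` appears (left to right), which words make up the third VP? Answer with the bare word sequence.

drifted quite calmly

Opening `[VP` markers occur at word positions 8, 11, 16; the third of these opens the constituent [VP drifted quite calmly].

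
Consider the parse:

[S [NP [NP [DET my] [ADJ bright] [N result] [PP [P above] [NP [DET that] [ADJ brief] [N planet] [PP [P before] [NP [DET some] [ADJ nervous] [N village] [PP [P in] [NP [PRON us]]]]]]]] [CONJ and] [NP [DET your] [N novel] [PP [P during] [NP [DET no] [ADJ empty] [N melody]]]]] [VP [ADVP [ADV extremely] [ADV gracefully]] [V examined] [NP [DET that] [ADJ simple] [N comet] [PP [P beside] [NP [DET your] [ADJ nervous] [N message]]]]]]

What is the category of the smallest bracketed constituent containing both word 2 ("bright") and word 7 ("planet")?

NP

Both words fall inside [NP my bright result above that brief planet before some nervous village in us] (words 1–13), and no smaller constituent contains them both. Label: NP.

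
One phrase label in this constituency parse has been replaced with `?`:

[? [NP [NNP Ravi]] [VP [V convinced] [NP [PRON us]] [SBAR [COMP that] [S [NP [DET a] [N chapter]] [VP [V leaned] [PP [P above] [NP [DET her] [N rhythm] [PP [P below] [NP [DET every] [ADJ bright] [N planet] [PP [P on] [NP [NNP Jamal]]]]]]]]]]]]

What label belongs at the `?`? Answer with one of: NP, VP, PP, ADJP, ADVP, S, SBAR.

S

A constituent whose immediate children are NP, VP is a clause: S.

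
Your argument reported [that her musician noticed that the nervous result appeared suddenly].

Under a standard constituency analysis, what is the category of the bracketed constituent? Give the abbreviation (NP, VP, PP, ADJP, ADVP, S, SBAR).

SBAR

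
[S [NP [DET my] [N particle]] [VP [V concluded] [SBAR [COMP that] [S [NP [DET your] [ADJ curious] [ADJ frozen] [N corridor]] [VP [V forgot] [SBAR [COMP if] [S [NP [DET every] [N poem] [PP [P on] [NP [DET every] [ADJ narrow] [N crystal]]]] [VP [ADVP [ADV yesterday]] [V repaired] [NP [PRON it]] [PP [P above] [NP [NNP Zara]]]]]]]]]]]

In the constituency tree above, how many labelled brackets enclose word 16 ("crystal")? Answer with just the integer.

Counting open brackets not yet closed at "crystal": [S [VP [SBAR [S [VP [SBAR [S [NP [PP [NP [N = 11.

11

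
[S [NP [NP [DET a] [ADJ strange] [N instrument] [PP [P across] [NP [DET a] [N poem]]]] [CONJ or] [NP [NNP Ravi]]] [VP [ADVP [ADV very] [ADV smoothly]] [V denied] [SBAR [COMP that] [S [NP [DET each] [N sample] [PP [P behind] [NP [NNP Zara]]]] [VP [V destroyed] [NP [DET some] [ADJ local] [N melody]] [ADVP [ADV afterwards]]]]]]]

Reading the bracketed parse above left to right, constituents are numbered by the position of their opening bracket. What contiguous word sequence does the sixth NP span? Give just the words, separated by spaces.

Zara

Opening `[NP` markers occur at word positions 1, 1, 5, 8, 13, 16, 18; the sixth of these opens the constituent [NP Zara].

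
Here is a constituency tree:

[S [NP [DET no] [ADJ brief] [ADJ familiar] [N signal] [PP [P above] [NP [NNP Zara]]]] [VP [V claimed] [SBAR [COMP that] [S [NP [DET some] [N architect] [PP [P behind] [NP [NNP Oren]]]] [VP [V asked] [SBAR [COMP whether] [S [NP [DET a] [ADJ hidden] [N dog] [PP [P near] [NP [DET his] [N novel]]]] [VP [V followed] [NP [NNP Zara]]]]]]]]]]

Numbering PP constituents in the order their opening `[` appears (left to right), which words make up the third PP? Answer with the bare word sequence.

The PP opening brackets appear, in order, over: "above Zara"; "behind Oren"; "near his novel". The third one spans "near his novel".

near his novel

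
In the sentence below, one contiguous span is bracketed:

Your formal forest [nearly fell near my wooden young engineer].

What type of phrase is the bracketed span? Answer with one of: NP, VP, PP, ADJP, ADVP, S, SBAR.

The bracketed span "nearly fell near my wooden young engineer" is headed by "fell", making it a verb phrase (VP).

VP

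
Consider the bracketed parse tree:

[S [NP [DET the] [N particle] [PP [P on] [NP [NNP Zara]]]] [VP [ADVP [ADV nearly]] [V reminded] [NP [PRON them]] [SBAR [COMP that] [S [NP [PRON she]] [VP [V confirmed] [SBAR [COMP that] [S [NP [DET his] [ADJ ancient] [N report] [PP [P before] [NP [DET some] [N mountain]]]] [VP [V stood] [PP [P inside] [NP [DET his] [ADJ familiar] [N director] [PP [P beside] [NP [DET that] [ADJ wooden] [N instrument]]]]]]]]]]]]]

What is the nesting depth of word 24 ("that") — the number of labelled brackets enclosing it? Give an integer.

13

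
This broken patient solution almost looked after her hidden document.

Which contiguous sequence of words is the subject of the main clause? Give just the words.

this broken patient solution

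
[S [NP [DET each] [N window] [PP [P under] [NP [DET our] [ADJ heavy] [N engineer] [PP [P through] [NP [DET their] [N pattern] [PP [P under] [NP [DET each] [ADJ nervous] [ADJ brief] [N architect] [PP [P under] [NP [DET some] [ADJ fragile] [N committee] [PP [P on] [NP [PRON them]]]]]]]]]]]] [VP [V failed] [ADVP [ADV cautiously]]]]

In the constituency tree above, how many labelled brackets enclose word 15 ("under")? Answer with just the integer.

10

Path from the root down to the word: S → NP → PP → NP → PP → NP → PP → NP → PP → P. That is 10 enclosing brackets.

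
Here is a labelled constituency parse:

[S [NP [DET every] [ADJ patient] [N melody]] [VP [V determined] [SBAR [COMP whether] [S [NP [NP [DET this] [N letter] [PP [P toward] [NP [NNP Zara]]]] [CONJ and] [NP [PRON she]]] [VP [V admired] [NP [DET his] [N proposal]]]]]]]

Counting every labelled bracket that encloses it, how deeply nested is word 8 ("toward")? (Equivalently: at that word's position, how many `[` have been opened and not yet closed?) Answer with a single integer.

8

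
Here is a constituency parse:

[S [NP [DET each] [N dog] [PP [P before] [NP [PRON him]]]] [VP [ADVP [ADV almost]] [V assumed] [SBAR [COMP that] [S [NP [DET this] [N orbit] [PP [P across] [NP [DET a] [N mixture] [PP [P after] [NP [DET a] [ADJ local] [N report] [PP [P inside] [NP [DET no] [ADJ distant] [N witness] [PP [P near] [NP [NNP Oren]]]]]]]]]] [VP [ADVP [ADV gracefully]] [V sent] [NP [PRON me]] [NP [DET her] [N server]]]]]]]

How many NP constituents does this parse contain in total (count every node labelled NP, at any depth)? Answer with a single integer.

9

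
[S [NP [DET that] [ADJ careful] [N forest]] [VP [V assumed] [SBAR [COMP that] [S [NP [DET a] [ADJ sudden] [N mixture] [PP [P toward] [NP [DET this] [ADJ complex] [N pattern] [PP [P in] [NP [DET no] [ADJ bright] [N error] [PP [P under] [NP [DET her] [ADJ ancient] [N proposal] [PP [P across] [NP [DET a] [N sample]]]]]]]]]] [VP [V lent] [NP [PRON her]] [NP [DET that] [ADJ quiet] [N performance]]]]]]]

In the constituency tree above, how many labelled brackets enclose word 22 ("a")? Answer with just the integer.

14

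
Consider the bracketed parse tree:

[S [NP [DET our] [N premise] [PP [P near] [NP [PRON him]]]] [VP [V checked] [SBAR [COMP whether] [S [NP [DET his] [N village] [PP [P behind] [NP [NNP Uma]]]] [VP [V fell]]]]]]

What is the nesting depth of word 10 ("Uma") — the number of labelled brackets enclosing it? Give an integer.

Counting open brackets not yet closed at "Uma": [S [VP [SBAR [S [NP [PP [NP [NNP = 8.

8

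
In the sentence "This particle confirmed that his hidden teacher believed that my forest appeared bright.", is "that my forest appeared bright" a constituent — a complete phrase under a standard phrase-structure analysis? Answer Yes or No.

Yes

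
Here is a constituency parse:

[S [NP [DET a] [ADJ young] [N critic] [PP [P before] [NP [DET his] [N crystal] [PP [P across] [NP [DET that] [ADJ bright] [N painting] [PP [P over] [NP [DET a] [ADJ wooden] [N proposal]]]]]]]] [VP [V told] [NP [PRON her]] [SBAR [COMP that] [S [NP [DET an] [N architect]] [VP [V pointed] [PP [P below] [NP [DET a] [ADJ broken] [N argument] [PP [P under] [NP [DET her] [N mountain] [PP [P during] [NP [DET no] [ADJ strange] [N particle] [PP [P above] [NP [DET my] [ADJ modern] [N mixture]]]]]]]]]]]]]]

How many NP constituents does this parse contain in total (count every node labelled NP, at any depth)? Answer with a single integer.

Scanning left to right, an opening `[NP` appears at word positions 1, 5, 8, 12, 16, 18, 22, 26, 29, 33 — 10 in total.

10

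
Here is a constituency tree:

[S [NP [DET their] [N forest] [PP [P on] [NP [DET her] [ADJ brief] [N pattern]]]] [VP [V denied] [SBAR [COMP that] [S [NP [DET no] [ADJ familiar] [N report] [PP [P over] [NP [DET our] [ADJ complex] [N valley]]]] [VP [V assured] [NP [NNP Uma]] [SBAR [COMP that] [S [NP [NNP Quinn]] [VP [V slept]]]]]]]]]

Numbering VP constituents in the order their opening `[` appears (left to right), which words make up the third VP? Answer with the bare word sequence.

In left-to-right order the VP constituents are "denied that no familiar report over our complex valley assured Uma that Quinn slept"; "assured Uma that Quinn slept"; "slept". Number 3 is "slept".

slept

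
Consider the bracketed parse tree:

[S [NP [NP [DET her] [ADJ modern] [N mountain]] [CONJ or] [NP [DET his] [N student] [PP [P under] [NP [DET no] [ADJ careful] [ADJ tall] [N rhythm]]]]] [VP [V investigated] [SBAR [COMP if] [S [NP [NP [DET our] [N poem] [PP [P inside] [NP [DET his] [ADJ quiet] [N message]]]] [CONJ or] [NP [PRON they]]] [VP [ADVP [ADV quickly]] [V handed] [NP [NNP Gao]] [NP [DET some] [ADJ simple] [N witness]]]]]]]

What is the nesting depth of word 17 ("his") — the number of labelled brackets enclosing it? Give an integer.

9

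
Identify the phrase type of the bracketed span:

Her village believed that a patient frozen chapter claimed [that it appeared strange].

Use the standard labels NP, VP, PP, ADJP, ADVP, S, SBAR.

SBAR

The bracketed span "that it appeared strange" is headed by "that", making it a subordinate clause (SBAR).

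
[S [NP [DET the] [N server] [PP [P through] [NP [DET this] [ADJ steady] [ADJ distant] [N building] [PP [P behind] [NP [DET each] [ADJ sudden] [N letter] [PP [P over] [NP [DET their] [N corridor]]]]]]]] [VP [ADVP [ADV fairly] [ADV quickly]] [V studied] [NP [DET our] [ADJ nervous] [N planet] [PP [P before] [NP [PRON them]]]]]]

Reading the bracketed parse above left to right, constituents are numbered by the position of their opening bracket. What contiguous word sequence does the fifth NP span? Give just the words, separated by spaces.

The NP opening brackets appear, in order, over: "the server through this steady distant building behind each sudden letter over their corridor"; "this steady distant building behind each sudden letter over their corridor"; "each sudden letter over their corridor"; "their corridor"; "our nervous planet before them"; "them". The fifth one spans "our nervous planet before them".

our nervous planet before them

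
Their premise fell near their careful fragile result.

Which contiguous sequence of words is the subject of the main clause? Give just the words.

their premise

The subject of the main clause is the NP immediately before the verb "fell": "their premise".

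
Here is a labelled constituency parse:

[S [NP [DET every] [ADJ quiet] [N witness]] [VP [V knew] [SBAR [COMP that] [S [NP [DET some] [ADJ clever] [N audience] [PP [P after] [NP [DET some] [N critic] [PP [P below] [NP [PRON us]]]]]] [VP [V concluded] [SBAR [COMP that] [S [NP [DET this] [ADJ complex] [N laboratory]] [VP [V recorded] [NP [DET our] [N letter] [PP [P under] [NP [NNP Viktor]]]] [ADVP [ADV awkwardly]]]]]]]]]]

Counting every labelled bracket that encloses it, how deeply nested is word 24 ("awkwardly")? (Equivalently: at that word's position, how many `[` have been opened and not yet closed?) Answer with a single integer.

10

Path from the root down to the word: S → VP → SBAR → S → VP → SBAR → S → VP → ADVP → ADV. That is 10 enclosing brackets.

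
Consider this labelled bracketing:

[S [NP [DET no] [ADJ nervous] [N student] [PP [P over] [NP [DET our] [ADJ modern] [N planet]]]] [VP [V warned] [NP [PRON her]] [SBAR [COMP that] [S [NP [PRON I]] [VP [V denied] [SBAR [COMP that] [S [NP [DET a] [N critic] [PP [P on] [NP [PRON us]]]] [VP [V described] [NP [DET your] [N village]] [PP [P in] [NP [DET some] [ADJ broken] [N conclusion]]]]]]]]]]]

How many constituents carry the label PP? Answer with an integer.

Listing each PP by its span: [PP over our modern planet]; [PP on us]; [PP in some broken conclusion] — that makes 3.

3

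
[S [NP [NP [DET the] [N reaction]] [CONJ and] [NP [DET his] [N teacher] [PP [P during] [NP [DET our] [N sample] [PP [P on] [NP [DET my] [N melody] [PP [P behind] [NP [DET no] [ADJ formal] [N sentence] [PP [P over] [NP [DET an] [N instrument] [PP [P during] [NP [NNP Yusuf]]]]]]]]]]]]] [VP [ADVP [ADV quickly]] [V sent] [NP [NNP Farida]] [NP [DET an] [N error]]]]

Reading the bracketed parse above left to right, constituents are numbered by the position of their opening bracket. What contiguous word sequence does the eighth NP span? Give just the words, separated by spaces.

The NP opening brackets appear, in order, over: "the reaction and his teacher during our sample on my melody behind no formal sentence over an instrument during Yusuf"; "the reaction"; "his teacher during our sample on my melody behind no formal sentence over an instrument during Yusuf"; "our sample on my melody behind no formal sentence over an instrument during Yusuf"; "my melody behind no formal sentence over an instrument during Yusuf"; "no formal sentence over an instrument during Yusuf"; "an instrument during Yusuf"; "Yusuf"; "Farida"; "an error". The eighth one spans "Yusuf".

Yusuf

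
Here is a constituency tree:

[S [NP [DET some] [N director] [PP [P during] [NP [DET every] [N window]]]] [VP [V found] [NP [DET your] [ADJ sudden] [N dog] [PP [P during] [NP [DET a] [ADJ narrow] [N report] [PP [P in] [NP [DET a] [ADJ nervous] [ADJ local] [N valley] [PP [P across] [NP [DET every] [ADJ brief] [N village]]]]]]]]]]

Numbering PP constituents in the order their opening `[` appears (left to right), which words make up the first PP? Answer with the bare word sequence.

during every window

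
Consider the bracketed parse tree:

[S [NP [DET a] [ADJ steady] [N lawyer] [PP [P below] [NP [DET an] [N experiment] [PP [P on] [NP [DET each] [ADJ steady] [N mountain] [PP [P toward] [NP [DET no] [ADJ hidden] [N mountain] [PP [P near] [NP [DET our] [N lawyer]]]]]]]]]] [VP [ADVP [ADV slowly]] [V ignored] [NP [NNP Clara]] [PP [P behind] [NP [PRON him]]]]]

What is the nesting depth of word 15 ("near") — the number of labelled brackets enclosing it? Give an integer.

10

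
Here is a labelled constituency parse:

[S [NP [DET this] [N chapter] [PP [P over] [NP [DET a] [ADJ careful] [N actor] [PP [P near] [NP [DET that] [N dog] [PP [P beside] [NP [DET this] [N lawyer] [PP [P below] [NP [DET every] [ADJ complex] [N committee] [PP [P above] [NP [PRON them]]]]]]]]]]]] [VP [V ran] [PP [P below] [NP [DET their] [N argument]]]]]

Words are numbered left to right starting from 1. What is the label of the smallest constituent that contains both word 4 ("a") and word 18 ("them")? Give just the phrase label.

Word 4 lies under S → NP → PP → NP → DET; word 18 lies under S → NP → PP → NP → PP → NP → PP → NP → PP → NP → PP → NP → PRON. The lowest shared node is the NP.

NP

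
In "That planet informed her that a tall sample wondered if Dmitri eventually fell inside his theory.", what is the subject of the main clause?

"that planet" is the NP that combines with the VP headed by "informed" to form the main clause — the subject.

that planet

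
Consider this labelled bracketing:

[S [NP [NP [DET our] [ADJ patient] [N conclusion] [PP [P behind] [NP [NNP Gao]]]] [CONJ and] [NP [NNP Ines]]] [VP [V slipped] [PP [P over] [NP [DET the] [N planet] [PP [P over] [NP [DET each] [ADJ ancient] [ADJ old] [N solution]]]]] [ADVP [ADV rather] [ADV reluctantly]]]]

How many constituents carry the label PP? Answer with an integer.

3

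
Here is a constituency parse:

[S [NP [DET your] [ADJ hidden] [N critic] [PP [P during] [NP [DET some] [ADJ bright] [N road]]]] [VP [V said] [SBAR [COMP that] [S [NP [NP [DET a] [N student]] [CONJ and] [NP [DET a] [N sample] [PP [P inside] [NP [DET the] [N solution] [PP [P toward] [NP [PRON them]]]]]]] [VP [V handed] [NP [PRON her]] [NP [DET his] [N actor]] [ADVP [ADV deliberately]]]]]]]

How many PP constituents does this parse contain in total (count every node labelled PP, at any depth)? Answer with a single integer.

3

Listing each PP by its span: [PP during some bright road]; [PP inside the solution toward them]; [PP toward them] — that makes 3.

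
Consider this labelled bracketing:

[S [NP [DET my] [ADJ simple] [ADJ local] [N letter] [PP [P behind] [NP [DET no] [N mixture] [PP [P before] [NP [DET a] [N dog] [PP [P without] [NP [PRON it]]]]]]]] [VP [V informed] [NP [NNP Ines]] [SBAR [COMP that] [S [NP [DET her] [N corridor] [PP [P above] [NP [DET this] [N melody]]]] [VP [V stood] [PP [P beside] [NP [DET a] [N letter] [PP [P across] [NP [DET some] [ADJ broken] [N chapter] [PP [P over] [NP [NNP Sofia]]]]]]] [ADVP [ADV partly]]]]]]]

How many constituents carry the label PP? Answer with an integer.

7

Listing each PP by its span: [PP behind no mixture before a dog without it]; [PP before a dog without it]; [PP without it]; [PP above this melody]; [PP beside a letter across some broken chapter over Sofia]; [PP across some broken chapter over Sofia] … — that makes 7.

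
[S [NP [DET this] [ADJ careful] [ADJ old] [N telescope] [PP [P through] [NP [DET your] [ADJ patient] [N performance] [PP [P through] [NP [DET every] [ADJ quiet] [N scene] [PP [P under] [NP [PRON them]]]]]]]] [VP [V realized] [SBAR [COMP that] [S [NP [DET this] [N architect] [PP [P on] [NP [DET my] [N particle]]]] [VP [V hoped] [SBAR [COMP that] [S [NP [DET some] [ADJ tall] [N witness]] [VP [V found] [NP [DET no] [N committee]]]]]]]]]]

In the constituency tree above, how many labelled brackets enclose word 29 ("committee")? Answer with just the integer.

10

The word sits inside N, which is inside NP, inside VP, inside S, inside SBAR, inside VP, inside S, inside SBAR, inside VP, inside S — 10 brackets in all.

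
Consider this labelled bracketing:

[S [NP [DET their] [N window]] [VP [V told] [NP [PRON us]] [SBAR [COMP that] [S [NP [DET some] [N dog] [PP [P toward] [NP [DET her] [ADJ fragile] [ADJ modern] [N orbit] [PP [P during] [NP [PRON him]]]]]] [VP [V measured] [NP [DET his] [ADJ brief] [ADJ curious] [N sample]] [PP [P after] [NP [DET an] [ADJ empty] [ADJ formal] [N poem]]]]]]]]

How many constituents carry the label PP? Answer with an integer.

3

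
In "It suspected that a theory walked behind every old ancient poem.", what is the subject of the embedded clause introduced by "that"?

a theory

The subject of the embedded clause introduced by "that" is the NP immediately before the verb "walked": "a theory".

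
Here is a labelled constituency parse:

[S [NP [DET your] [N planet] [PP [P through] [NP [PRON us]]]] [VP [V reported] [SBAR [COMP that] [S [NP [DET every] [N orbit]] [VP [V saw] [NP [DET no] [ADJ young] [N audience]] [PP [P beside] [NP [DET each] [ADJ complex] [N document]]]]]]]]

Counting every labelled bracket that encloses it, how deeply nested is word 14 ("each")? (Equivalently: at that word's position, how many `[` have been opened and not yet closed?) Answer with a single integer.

8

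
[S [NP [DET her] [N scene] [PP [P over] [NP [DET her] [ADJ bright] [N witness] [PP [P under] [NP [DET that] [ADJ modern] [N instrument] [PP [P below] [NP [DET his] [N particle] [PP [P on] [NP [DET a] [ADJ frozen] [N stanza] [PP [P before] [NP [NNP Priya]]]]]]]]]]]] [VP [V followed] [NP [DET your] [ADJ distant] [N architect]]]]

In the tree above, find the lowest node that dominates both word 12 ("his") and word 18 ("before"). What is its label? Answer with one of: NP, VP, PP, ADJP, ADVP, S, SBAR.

Word 12 lies under S → NP → PP → NP → PP → NP → PP → NP → DET; word 18 lies under S → NP → PP → NP → PP → NP → PP → NP → PP → NP → PP → P. The lowest shared node is the NP.

NP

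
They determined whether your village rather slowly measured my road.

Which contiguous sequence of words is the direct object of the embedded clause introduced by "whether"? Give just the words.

The verb of the embedded clause introduced by "whether" is "measured"; its direct object is the NP "my road".

my road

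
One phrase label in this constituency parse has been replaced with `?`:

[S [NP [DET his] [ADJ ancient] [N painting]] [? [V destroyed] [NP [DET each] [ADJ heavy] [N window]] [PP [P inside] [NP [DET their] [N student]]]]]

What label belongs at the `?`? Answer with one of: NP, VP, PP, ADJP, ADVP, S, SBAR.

VP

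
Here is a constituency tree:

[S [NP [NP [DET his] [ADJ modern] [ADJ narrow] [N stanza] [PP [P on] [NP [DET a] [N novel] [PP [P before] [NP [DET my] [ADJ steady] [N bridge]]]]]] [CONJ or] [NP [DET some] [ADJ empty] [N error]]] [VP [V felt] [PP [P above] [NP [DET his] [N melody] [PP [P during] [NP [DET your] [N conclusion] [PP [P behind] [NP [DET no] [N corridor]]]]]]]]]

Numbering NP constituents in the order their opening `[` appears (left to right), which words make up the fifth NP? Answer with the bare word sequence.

some empty error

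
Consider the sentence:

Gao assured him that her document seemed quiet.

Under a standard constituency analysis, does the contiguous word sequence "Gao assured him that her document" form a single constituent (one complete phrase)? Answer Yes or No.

No

The smallest constituent containing the whole sequence is the clause [S Gao assured him that her document seemed quiet], but the sequence is only part of it — it straddles the boundary between noun phrase "Gao" and verb phrase "assured him that her document seemed quiet".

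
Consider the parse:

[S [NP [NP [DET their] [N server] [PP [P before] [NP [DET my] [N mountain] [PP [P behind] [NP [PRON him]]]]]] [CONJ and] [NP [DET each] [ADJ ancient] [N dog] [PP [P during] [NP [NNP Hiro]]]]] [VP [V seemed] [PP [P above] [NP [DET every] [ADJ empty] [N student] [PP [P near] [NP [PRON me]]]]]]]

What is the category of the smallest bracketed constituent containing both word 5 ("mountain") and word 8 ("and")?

Both words fall inside [NP their server before my mountain behind him and each ancient dog during Hiro] (words 1–13), and no smaller constituent contains them both. Label: NP.

NP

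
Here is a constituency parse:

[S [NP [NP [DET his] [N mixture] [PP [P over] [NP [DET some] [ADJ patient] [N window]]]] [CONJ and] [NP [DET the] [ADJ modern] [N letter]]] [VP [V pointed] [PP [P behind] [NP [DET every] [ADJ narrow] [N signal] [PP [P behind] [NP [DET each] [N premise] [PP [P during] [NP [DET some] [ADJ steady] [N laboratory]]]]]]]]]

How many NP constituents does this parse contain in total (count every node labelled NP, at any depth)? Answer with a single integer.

Scanning left to right, an opening `[NP` appears at word positions 1, 1, 4, 8, 13, 17, 20 — 7 in total.

7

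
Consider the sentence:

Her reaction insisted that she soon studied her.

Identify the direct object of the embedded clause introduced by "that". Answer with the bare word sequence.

her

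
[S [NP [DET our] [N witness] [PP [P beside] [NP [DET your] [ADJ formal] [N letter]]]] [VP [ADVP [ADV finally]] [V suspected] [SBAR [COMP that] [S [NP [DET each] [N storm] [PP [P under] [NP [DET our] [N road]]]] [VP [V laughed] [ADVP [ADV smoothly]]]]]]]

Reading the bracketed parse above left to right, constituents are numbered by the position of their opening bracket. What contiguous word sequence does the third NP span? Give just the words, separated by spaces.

each storm under our road

Opening `[NP` markers occur at word positions 1, 4, 10, 13; the third of these opens the constituent [NP each storm under our road].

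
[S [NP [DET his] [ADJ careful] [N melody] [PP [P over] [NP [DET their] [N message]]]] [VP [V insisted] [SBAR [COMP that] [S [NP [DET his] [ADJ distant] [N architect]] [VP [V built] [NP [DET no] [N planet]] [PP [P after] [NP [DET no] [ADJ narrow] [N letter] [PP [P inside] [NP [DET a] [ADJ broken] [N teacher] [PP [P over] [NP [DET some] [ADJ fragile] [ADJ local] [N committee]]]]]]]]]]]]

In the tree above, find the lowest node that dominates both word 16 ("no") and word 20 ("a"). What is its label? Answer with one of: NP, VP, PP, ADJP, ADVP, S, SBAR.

NP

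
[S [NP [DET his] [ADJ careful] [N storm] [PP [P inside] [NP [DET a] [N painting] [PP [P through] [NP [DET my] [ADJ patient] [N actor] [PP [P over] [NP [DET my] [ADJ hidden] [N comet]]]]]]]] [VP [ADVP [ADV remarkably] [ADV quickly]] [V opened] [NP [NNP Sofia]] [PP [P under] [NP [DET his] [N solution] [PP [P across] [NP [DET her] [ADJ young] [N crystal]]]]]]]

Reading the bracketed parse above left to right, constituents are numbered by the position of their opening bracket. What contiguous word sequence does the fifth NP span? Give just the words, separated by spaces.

Sofia

Opening `[NP` markers occur at word positions 1, 5, 8, 12, 18, 20, 23; the fifth of these opens the constituent [NP Sofia].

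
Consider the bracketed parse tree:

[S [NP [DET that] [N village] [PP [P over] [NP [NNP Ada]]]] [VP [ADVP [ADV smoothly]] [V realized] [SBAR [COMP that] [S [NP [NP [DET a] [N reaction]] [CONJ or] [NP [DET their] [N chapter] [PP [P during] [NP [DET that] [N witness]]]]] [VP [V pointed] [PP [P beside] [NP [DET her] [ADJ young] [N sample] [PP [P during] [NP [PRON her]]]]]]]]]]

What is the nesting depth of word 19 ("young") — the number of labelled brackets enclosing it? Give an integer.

8

The word sits inside ADJ, which is inside NP, inside PP, inside VP, inside S, inside SBAR, inside VP, inside S — 8 brackets in all.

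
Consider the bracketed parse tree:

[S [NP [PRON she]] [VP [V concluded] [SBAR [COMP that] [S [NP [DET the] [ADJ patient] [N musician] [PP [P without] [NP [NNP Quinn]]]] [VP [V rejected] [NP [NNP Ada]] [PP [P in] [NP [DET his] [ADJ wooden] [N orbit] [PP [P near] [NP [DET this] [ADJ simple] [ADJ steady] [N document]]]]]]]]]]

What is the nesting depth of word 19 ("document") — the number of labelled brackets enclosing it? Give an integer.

10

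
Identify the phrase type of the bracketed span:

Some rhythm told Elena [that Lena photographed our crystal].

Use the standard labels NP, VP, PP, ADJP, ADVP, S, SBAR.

SBAR

"that" is the head of the bracketed span, so the span is a subordinate clause: SBAR.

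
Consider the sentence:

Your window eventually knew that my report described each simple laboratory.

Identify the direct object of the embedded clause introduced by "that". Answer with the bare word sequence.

each simple laboratory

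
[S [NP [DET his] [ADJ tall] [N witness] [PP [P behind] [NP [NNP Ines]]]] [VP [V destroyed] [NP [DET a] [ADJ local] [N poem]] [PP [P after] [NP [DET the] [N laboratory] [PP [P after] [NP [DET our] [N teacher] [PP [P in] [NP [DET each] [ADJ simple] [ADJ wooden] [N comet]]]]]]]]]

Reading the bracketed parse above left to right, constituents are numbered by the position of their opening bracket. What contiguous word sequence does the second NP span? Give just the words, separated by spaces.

Ines

Opening `[NP` markers occur at word positions 1, 5, 7, 11, 14, 17; the second of these opens the constituent [NP Ines].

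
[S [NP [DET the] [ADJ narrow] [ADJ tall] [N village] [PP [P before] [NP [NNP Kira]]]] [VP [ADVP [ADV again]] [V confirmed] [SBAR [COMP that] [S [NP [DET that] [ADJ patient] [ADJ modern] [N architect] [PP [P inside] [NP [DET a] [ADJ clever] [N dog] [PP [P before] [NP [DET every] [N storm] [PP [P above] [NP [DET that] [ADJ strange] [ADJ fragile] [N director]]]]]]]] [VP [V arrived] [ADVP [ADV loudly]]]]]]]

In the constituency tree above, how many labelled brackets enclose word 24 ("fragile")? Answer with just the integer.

12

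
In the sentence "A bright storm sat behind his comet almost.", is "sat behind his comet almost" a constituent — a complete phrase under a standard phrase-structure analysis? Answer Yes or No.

Yes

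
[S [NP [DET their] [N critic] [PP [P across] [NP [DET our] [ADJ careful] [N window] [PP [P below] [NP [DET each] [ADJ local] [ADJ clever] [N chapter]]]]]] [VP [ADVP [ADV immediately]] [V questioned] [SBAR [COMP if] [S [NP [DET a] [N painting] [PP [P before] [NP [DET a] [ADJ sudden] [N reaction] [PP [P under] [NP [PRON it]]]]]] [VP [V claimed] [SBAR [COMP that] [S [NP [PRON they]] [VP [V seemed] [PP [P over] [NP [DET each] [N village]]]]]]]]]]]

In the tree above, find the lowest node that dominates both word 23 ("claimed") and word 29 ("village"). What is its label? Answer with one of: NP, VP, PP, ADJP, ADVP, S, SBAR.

VP

The smallest bracket enclosing both words is [VP claimed that they seemed over each village], so the label is VP.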